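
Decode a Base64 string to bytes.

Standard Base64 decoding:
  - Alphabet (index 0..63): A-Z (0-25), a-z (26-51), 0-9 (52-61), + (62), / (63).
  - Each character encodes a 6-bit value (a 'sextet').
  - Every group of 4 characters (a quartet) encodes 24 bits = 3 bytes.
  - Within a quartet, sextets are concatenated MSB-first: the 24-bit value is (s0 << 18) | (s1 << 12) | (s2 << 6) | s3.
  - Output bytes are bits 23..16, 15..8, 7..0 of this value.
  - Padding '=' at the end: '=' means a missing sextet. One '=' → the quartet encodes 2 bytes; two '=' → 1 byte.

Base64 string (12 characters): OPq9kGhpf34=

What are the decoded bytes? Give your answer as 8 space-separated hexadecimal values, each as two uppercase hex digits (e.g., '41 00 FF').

Answer: 38 FA BD 90 68 69 7F 7E

Derivation:
After char 0 ('O'=14): chars_in_quartet=1 acc=0xE bytes_emitted=0
After char 1 ('P'=15): chars_in_quartet=2 acc=0x38F bytes_emitted=0
After char 2 ('q'=42): chars_in_quartet=3 acc=0xE3EA bytes_emitted=0
After char 3 ('9'=61): chars_in_quartet=4 acc=0x38FABD -> emit 38 FA BD, reset; bytes_emitted=3
After char 4 ('k'=36): chars_in_quartet=1 acc=0x24 bytes_emitted=3
After char 5 ('G'=6): chars_in_quartet=2 acc=0x906 bytes_emitted=3
After char 6 ('h'=33): chars_in_quartet=3 acc=0x241A1 bytes_emitted=3
After char 7 ('p'=41): chars_in_quartet=4 acc=0x906869 -> emit 90 68 69, reset; bytes_emitted=6
After char 8 ('f'=31): chars_in_quartet=1 acc=0x1F bytes_emitted=6
After char 9 ('3'=55): chars_in_quartet=2 acc=0x7F7 bytes_emitted=6
After char 10 ('4'=56): chars_in_quartet=3 acc=0x1FDF8 bytes_emitted=6
Padding '=': partial quartet acc=0x1FDF8 -> emit 7F 7E; bytes_emitted=8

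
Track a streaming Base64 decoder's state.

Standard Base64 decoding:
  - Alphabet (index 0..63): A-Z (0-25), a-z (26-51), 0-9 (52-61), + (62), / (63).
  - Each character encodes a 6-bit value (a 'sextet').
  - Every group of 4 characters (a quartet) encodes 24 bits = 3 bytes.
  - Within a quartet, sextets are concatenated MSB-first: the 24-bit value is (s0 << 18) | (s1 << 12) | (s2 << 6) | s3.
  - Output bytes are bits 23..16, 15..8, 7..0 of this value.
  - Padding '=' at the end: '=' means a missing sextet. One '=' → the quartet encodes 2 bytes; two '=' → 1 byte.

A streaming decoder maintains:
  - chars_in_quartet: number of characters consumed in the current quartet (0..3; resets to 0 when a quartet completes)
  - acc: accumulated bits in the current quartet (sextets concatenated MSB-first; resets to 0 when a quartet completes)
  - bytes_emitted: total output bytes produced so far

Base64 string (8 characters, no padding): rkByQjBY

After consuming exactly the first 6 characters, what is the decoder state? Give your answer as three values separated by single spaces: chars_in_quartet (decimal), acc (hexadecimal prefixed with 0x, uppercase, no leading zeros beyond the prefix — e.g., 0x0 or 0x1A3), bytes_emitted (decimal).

After char 0 ('r'=43): chars_in_quartet=1 acc=0x2B bytes_emitted=0
After char 1 ('k'=36): chars_in_quartet=2 acc=0xAE4 bytes_emitted=0
After char 2 ('B'=1): chars_in_quartet=3 acc=0x2B901 bytes_emitted=0
After char 3 ('y'=50): chars_in_quartet=4 acc=0xAE4072 -> emit AE 40 72, reset; bytes_emitted=3
After char 4 ('Q'=16): chars_in_quartet=1 acc=0x10 bytes_emitted=3
After char 5 ('j'=35): chars_in_quartet=2 acc=0x423 bytes_emitted=3

Answer: 2 0x423 3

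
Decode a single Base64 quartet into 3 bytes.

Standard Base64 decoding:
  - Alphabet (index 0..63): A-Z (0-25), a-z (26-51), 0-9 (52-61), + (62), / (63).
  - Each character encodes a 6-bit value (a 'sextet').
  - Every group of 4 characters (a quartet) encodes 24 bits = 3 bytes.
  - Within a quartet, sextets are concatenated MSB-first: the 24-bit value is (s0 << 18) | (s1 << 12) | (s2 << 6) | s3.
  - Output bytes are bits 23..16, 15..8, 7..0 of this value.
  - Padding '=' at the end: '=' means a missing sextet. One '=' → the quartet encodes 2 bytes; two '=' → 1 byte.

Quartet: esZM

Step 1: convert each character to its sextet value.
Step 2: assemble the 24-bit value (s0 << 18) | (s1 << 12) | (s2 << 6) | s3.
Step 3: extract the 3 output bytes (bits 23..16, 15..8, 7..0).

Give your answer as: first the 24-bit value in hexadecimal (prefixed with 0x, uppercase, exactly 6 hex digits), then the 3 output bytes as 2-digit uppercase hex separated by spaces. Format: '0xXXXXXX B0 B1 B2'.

Answer: 0x7AC64C 7A C6 4C

Derivation:
Sextets: e=30, s=44, Z=25, M=12
24-bit: (30<<18) | (44<<12) | (25<<6) | 12
      = 0x780000 | 0x02C000 | 0x000640 | 0x00000C
      = 0x7AC64C
Bytes: (v>>16)&0xFF=7A, (v>>8)&0xFF=C6, v&0xFF=4C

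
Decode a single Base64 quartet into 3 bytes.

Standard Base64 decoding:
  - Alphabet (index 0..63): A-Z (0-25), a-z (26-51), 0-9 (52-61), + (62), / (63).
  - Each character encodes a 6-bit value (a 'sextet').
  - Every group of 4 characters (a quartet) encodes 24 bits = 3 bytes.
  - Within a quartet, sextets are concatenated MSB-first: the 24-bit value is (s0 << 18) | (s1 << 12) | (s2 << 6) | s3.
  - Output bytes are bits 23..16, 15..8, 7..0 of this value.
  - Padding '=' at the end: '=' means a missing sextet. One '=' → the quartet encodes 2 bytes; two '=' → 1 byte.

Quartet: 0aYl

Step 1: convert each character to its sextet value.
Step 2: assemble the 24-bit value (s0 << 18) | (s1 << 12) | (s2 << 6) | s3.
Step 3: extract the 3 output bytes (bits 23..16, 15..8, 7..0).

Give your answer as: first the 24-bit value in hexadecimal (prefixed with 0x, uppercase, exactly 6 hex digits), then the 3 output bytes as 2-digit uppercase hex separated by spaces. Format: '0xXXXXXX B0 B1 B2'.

Sextets: 0=52, a=26, Y=24, l=37
24-bit: (52<<18) | (26<<12) | (24<<6) | 37
      = 0xD00000 | 0x01A000 | 0x000600 | 0x000025
      = 0xD1A625
Bytes: (v>>16)&0xFF=D1, (v>>8)&0xFF=A6, v&0xFF=25

Answer: 0xD1A625 D1 A6 25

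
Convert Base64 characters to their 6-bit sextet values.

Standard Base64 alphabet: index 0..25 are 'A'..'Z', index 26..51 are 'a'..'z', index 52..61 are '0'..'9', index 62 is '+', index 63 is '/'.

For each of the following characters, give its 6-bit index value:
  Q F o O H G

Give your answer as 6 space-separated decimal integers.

'Q': A..Z range, ord('Q') − ord('A') = 16
'F': A..Z range, ord('F') − ord('A') = 5
'o': a..z range, 26 + ord('o') − ord('a') = 40
'O': A..Z range, ord('O') − ord('A') = 14
'H': A..Z range, ord('H') − ord('A') = 7
'G': A..Z range, ord('G') − ord('A') = 6

Answer: 16 5 40 14 7 6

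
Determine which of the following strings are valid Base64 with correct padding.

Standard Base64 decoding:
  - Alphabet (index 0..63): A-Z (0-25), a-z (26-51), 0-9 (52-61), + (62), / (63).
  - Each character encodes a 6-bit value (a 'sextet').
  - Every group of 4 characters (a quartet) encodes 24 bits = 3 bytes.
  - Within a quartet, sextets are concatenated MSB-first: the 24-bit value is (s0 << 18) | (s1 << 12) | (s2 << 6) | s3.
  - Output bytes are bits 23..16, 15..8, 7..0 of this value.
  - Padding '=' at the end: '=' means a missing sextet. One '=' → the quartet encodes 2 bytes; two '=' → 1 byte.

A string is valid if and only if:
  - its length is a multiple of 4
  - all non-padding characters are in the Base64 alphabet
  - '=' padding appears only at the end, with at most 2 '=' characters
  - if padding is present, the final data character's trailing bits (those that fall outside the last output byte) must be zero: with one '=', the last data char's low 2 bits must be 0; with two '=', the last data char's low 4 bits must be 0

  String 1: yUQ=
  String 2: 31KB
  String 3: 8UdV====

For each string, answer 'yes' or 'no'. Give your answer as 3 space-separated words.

Answer: yes yes no

Derivation:
String 1: 'yUQ=' → valid
String 2: '31KB' → valid
String 3: '8UdV====' → invalid (4 pad chars (max 2))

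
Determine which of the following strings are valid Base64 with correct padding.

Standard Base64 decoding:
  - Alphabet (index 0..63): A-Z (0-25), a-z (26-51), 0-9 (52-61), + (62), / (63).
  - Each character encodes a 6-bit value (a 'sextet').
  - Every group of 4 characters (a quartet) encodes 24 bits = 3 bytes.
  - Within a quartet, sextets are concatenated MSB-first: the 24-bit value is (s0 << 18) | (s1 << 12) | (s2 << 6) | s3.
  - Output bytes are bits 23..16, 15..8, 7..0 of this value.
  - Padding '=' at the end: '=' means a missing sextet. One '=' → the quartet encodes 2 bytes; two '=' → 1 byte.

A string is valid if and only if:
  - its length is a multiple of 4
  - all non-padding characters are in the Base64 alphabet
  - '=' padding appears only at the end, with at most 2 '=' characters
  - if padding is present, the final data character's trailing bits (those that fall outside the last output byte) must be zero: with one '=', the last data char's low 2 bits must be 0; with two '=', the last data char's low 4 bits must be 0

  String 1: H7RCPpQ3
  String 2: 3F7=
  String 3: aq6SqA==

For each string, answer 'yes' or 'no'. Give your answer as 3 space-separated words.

Answer: yes no yes

Derivation:
String 1: 'H7RCPpQ3' → valid
String 2: '3F7=' → invalid (bad trailing bits)
String 3: 'aq6SqA==' → valid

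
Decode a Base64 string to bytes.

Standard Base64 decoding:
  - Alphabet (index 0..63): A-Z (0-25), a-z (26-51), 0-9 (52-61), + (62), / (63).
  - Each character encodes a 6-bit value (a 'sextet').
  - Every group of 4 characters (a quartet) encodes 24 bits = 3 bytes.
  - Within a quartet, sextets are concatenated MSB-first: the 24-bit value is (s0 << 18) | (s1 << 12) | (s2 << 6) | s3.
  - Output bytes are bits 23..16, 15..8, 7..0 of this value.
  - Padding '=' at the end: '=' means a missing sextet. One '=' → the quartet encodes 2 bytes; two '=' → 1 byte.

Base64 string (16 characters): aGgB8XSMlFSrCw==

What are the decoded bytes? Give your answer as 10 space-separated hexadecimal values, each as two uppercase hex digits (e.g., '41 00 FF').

Answer: 68 68 01 F1 74 8C 94 54 AB 0B

Derivation:
After char 0 ('a'=26): chars_in_quartet=1 acc=0x1A bytes_emitted=0
After char 1 ('G'=6): chars_in_quartet=2 acc=0x686 bytes_emitted=0
After char 2 ('g'=32): chars_in_quartet=3 acc=0x1A1A0 bytes_emitted=0
After char 3 ('B'=1): chars_in_quartet=4 acc=0x686801 -> emit 68 68 01, reset; bytes_emitted=3
After char 4 ('8'=60): chars_in_quartet=1 acc=0x3C bytes_emitted=3
After char 5 ('X'=23): chars_in_quartet=2 acc=0xF17 bytes_emitted=3
After char 6 ('S'=18): chars_in_quartet=3 acc=0x3C5D2 bytes_emitted=3
After char 7 ('M'=12): chars_in_quartet=4 acc=0xF1748C -> emit F1 74 8C, reset; bytes_emitted=6
After char 8 ('l'=37): chars_in_quartet=1 acc=0x25 bytes_emitted=6
After char 9 ('F'=5): chars_in_quartet=2 acc=0x945 bytes_emitted=6
After char 10 ('S'=18): chars_in_quartet=3 acc=0x25152 bytes_emitted=6
After char 11 ('r'=43): chars_in_quartet=4 acc=0x9454AB -> emit 94 54 AB, reset; bytes_emitted=9
After char 12 ('C'=2): chars_in_quartet=1 acc=0x2 bytes_emitted=9
After char 13 ('w'=48): chars_in_quartet=2 acc=0xB0 bytes_emitted=9
Padding '==': partial quartet acc=0xB0 -> emit 0B; bytes_emitted=10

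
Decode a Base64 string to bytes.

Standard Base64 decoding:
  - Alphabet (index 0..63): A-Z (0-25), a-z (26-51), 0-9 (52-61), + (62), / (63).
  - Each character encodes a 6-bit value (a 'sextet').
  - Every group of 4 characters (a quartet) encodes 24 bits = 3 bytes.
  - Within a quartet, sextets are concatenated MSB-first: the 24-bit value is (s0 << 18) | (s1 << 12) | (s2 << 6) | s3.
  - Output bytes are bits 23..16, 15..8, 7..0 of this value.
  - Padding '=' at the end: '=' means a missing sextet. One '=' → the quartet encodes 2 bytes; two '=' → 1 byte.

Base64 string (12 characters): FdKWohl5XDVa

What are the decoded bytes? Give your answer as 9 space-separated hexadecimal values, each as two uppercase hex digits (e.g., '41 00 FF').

After char 0 ('F'=5): chars_in_quartet=1 acc=0x5 bytes_emitted=0
After char 1 ('d'=29): chars_in_quartet=2 acc=0x15D bytes_emitted=0
After char 2 ('K'=10): chars_in_quartet=3 acc=0x574A bytes_emitted=0
After char 3 ('W'=22): chars_in_quartet=4 acc=0x15D296 -> emit 15 D2 96, reset; bytes_emitted=3
After char 4 ('o'=40): chars_in_quartet=1 acc=0x28 bytes_emitted=3
After char 5 ('h'=33): chars_in_quartet=2 acc=0xA21 bytes_emitted=3
After char 6 ('l'=37): chars_in_quartet=3 acc=0x28865 bytes_emitted=3
After char 7 ('5'=57): chars_in_quartet=4 acc=0xA21979 -> emit A2 19 79, reset; bytes_emitted=6
After char 8 ('X'=23): chars_in_quartet=1 acc=0x17 bytes_emitted=6
After char 9 ('D'=3): chars_in_quartet=2 acc=0x5C3 bytes_emitted=6
After char 10 ('V'=21): chars_in_quartet=3 acc=0x170D5 bytes_emitted=6
After char 11 ('a'=26): chars_in_quartet=4 acc=0x5C355A -> emit 5C 35 5A, reset; bytes_emitted=9

Answer: 15 D2 96 A2 19 79 5C 35 5A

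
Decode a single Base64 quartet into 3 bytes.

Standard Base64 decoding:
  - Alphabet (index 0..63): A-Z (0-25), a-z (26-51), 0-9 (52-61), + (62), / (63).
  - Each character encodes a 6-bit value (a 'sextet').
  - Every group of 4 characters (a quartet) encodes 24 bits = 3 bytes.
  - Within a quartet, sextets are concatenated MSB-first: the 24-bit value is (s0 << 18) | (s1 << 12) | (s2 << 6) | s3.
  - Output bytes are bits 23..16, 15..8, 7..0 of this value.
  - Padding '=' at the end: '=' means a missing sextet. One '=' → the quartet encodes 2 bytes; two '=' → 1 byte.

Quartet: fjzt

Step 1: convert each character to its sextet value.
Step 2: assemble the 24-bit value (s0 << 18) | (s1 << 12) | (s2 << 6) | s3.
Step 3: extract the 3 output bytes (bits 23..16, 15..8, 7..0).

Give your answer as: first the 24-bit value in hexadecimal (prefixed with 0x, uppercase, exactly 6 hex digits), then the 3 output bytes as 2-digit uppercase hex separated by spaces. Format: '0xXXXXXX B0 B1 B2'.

Answer: 0x7E3CED 7E 3C ED

Derivation:
Sextets: f=31, j=35, z=51, t=45
24-bit: (31<<18) | (35<<12) | (51<<6) | 45
      = 0x7C0000 | 0x023000 | 0x000CC0 | 0x00002D
      = 0x7E3CED
Bytes: (v>>16)&0xFF=7E, (v>>8)&0xFF=3C, v&0xFF=ED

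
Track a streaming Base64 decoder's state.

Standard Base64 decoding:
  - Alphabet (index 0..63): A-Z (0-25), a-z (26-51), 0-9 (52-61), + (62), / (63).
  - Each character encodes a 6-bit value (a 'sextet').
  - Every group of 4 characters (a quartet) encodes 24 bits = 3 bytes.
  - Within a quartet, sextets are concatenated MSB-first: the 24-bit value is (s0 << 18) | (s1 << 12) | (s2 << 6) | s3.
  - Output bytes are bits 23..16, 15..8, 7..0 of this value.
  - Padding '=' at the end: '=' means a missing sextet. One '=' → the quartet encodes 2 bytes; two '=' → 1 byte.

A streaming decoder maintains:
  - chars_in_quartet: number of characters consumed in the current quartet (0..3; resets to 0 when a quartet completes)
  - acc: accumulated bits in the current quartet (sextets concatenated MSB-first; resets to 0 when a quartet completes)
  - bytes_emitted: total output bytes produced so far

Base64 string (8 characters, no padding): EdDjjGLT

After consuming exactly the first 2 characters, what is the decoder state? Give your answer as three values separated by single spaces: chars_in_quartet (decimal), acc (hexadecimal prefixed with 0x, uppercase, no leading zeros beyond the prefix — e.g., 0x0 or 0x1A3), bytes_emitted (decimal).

Answer: 2 0x11D 0

Derivation:
After char 0 ('E'=4): chars_in_quartet=1 acc=0x4 bytes_emitted=0
After char 1 ('d'=29): chars_in_quartet=2 acc=0x11D bytes_emitted=0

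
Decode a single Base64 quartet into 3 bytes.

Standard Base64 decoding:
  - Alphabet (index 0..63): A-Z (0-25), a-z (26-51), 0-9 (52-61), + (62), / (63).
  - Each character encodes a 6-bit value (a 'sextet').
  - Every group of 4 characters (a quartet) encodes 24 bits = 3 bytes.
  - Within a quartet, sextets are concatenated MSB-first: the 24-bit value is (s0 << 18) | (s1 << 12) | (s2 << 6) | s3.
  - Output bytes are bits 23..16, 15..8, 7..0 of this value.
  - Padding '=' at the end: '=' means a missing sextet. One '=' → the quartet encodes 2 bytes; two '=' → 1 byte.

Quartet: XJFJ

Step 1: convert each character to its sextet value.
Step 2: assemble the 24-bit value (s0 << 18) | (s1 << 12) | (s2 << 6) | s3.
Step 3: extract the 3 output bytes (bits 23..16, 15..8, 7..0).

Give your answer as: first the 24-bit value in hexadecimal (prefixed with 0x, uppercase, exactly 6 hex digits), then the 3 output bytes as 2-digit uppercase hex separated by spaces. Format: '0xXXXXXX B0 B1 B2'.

Sextets: X=23, J=9, F=5, J=9
24-bit: (23<<18) | (9<<12) | (5<<6) | 9
      = 0x5C0000 | 0x009000 | 0x000140 | 0x000009
      = 0x5C9149
Bytes: (v>>16)&0xFF=5C, (v>>8)&0xFF=91, v&0xFF=49

Answer: 0x5C9149 5C 91 49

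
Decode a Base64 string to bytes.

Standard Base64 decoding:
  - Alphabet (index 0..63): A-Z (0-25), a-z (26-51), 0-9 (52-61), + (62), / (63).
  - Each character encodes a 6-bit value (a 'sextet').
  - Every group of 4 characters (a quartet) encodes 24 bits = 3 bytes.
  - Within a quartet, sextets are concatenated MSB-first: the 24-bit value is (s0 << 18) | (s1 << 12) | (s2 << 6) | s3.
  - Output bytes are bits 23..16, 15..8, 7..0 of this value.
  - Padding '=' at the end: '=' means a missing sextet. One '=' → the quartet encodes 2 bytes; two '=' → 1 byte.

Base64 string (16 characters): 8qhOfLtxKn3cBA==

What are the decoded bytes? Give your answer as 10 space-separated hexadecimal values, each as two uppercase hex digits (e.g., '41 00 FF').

After char 0 ('8'=60): chars_in_quartet=1 acc=0x3C bytes_emitted=0
After char 1 ('q'=42): chars_in_quartet=2 acc=0xF2A bytes_emitted=0
After char 2 ('h'=33): chars_in_quartet=3 acc=0x3CAA1 bytes_emitted=0
After char 3 ('O'=14): chars_in_quartet=4 acc=0xF2A84E -> emit F2 A8 4E, reset; bytes_emitted=3
After char 4 ('f'=31): chars_in_quartet=1 acc=0x1F bytes_emitted=3
After char 5 ('L'=11): chars_in_quartet=2 acc=0x7CB bytes_emitted=3
After char 6 ('t'=45): chars_in_quartet=3 acc=0x1F2ED bytes_emitted=3
After char 7 ('x'=49): chars_in_quartet=4 acc=0x7CBB71 -> emit 7C BB 71, reset; bytes_emitted=6
After char 8 ('K'=10): chars_in_quartet=1 acc=0xA bytes_emitted=6
After char 9 ('n'=39): chars_in_quartet=2 acc=0x2A7 bytes_emitted=6
After char 10 ('3'=55): chars_in_quartet=3 acc=0xA9F7 bytes_emitted=6
After char 11 ('c'=28): chars_in_quartet=4 acc=0x2A7DDC -> emit 2A 7D DC, reset; bytes_emitted=9
After char 12 ('B'=1): chars_in_quartet=1 acc=0x1 bytes_emitted=9
After char 13 ('A'=0): chars_in_quartet=2 acc=0x40 bytes_emitted=9
Padding '==': partial quartet acc=0x40 -> emit 04; bytes_emitted=10

Answer: F2 A8 4E 7C BB 71 2A 7D DC 04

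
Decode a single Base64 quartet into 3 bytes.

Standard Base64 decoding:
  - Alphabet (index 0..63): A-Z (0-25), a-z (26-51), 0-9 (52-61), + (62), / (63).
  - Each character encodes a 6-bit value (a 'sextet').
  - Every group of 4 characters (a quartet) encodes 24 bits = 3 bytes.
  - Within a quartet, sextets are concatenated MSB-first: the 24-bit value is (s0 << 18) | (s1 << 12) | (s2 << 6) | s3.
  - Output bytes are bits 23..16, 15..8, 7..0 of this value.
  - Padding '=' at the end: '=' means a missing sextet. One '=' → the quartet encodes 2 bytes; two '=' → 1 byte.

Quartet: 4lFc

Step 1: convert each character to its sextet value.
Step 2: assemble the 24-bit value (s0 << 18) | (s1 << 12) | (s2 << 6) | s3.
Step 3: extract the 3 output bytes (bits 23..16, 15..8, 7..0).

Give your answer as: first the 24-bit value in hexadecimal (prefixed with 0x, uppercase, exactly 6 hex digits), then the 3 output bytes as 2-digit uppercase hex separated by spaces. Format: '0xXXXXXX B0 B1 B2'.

Answer: 0xE2515C E2 51 5C

Derivation:
Sextets: 4=56, l=37, F=5, c=28
24-bit: (56<<18) | (37<<12) | (5<<6) | 28
      = 0xE00000 | 0x025000 | 0x000140 | 0x00001C
      = 0xE2515C
Bytes: (v>>16)&0xFF=E2, (v>>8)&0xFF=51, v&0xFF=5C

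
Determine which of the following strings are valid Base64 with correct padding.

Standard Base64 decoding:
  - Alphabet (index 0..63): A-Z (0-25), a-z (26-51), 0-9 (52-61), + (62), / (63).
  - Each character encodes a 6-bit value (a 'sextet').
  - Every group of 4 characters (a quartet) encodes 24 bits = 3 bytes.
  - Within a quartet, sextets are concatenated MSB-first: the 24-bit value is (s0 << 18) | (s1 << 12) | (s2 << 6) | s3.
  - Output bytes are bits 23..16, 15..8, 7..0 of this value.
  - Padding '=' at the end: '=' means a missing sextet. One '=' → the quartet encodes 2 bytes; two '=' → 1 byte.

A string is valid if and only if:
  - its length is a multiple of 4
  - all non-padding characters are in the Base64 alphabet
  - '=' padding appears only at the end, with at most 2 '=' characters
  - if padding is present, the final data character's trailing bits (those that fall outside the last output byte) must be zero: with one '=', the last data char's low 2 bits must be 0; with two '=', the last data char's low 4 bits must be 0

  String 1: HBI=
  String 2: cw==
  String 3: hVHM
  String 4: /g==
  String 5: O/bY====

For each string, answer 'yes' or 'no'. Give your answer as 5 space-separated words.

Answer: yes yes yes yes no

Derivation:
String 1: 'HBI=' → valid
String 2: 'cw==' → valid
String 3: 'hVHM' → valid
String 4: '/g==' → valid
String 5: 'O/bY====' → invalid (4 pad chars (max 2))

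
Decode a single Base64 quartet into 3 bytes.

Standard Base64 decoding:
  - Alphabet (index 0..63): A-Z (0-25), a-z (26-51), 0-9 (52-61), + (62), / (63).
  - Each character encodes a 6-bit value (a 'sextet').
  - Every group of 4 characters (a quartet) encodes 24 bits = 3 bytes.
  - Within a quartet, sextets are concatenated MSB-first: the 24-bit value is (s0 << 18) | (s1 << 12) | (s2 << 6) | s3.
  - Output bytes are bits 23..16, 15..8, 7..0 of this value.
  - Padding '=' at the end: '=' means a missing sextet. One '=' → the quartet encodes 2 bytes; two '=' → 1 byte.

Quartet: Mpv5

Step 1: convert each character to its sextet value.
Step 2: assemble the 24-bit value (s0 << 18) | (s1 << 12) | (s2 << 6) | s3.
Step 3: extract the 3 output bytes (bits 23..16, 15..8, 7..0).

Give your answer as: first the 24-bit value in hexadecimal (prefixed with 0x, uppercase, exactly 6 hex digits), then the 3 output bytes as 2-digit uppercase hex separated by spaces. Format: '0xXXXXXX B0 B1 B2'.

Sextets: M=12, p=41, v=47, 5=57
24-bit: (12<<18) | (41<<12) | (47<<6) | 57
      = 0x300000 | 0x029000 | 0x000BC0 | 0x000039
      = 0x329BF9
Bytes: (v>>16)&0xFF=32, (v>>8)&0xFF=9B, v&0xFF=F9

Answer: 0x329BF9 32 9B F9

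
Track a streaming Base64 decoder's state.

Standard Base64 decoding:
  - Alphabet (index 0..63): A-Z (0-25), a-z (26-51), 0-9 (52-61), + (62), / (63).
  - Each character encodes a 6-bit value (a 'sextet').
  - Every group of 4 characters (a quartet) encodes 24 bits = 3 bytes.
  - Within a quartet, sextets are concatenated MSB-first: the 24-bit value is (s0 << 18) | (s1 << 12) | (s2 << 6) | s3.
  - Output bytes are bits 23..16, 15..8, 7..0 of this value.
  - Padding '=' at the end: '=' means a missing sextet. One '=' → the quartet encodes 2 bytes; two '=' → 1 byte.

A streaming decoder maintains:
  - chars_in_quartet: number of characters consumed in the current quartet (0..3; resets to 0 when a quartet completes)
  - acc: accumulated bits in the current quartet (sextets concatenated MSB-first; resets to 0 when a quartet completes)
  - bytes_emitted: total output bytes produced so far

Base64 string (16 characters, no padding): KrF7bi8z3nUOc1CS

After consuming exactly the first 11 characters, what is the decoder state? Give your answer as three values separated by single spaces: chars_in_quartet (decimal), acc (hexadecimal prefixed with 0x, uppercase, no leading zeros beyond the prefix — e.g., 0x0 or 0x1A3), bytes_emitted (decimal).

After char 0 ('K'=10): chars_in_quartet=1 acc=0xA bytes_emitted=0
After char 1 ('r'=43): chars_in_quartet=2 acc=0x2AB bytes_emitted=0
After char 2 ('F'=5): chars_in_quartet=3 acc=0xAAC5 bytes_emitted=0
After char 3 ('7'=59): chars_in_quartet=4 acc=0x2AB17B -> emit 2A B1 7B, reset; bytes_emitted=3
After char 4 ('b'=27): chars_in_quartet=1 acc=0x1B bytes_emitted=3
After char 5 ('i'=34): chars_in_quartet=2 acc=0x6E2 bytes_emitted=3
After char 6 ('8'=60): chars_in_quartet=3 acc=0x1B8BC bytes_emitted=3
After char 7 ('z'=51): chars_in_quartet=4 acc=0x6E2F33 -> emit 6E 2F 33, reset; bytes_emitted=6
After char 8 ('3'=55): chars_in_quartet=1 acc=0x37 bytes_emitted=6
After char 9 ('n'=39): chars_in_quartet=2 acc=0xDE7 bytes_emitted=6
After char 10 ('U'=20): chars_in_quartet=3 acc=0x379D4 bytes_emitted=6

Answer: 3 0x379D4 6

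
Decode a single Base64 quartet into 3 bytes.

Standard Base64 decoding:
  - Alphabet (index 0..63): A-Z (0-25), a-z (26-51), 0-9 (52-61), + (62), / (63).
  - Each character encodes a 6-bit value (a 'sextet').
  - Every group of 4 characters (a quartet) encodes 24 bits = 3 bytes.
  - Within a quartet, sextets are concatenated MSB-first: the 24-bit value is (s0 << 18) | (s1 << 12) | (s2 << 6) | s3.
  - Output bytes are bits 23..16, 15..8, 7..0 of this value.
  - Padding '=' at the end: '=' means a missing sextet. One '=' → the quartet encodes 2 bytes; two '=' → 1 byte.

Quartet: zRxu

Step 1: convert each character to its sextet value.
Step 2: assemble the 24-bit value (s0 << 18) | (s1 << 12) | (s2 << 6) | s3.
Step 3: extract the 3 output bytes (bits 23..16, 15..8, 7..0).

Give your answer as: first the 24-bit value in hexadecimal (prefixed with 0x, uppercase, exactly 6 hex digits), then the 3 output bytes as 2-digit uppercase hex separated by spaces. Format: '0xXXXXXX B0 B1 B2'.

Answer: 0xCD1C6E CD 1C 6E

Derivation:
Sextets: z=51, R=17, x=49, u=46
24-bit: (51<<18) | (17<<12) | (49<<6) | 46
      = 0xCC0000 | 0x011000 | 0x000C40 | 0x00002E
      = 0xCD1C6E
Bytes: (v>>16)&0xFF=CD, (v>>8)&0xFF=1C, v&0xFF=6E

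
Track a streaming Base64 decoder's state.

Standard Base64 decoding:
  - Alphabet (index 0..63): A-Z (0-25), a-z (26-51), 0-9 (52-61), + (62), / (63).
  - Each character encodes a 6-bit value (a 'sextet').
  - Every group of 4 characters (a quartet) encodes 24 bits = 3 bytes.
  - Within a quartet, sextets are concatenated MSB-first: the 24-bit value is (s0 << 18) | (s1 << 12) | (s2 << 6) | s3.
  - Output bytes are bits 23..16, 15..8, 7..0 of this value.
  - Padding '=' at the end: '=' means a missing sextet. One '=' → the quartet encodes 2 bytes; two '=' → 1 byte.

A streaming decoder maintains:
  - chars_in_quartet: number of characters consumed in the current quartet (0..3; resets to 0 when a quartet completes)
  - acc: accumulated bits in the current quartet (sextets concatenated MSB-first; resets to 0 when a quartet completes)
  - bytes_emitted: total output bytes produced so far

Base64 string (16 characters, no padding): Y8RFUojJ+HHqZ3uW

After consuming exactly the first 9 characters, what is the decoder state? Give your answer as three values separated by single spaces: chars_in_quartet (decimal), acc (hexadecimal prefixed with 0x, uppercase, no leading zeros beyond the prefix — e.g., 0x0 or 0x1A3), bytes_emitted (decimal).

Answer: 1 0x3E 6

Derivation:
After char 0 ('Y'=24): chars_in_quartet=1 acc=0x18 bytes_emitted=0
After char 1 ('8'=60): chars_in_quartet=2 acc=0x63C bytes_emitted=0
After char 2 ('R'=17): chars_in_quartet=3 acc=0x18F11 bytes_emitted=0
After char 3 ('F'=5): chars_in_quartet=4 acc=0x63C445 -> emit 63 C4 45, reset; bytes_emitted=3
After char 4 ('U'=20): chars_in_quartet=1 acc=0x14 bytes_emitted=3
After char 5 ('o'=40): chars_in_quartet=2 acc=0x528 bytes_emitted=3
After char 6 ('j'=35): chars_in_quartet=3 acc=0x14A23 bytes_emitted=3
After char 7 ('J'=9): chars_in_quartet=4 acc=0x5288C9 -> emit 52 88 C9, reset; bytes_emitted=6
After char 8 ('+'=62): chars_in_quartet=1 acc=0x3E bytes_emitted=6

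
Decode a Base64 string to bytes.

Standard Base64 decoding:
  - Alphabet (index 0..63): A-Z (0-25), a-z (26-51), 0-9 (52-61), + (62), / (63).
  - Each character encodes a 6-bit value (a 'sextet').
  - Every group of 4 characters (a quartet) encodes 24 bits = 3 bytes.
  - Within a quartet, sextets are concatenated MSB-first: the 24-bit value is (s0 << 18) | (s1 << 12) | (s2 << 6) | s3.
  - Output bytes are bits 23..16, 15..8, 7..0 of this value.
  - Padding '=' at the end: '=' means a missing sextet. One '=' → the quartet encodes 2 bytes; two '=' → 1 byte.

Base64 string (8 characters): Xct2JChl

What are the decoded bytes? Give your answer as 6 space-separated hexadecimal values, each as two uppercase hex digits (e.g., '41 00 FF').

Answer: 5D CB 76 24 28 65

Derivation:
After char 0 ('X'=23): chars_in_quartet=1 acc=0x17 bytes_emitted=0
After char 1 ('c'=28): chars_in_quartet=2 acc=0x5DC bytes_emitted=0
After char 2 ('t'=45): chars_in_quartet=3 acc=0x1772D bytes_emitted=0
After char 3 ('2'=54): chars_in_quartet=4 acc=0x5DCB76 -> emit 5D CB 76, reset; bytes_emitted=3
After char 4 ('J'=9): chars_in_quartet=1 acc=0x9 bytes_emitted=3
After char 5 ('C'=2): chars_in_quartet=2 acc=0x242 bytes_emitted=3
After char 6 ('h'=33): chars_in_quartet=3 acc=0x90A1 bytes_emitted=3
After char 7 ('l'=37): chars_in_quartet=4 acc=0x242865 -> emit 24 28 65, reset; bytes_emitted=6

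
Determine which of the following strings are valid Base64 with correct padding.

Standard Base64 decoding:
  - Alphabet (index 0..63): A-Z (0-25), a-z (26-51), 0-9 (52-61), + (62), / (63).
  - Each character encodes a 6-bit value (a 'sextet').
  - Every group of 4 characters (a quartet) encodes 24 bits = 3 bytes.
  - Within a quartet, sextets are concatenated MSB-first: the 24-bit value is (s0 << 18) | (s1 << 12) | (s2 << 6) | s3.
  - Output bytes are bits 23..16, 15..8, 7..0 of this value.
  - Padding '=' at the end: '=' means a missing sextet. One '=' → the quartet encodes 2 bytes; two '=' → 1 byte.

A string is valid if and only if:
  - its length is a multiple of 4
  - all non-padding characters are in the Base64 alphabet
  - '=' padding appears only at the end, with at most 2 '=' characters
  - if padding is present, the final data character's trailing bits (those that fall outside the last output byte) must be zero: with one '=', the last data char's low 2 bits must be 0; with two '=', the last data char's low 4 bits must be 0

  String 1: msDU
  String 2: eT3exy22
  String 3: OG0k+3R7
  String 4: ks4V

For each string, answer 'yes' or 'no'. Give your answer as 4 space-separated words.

Answer: yes yes yes yes

Derivation:
String 1: 'msDU' → valid
String 2: 'eT3exy22' → valid
String 3: 'OG0k+3R7' → valid
String 4: 'ks4V' → valid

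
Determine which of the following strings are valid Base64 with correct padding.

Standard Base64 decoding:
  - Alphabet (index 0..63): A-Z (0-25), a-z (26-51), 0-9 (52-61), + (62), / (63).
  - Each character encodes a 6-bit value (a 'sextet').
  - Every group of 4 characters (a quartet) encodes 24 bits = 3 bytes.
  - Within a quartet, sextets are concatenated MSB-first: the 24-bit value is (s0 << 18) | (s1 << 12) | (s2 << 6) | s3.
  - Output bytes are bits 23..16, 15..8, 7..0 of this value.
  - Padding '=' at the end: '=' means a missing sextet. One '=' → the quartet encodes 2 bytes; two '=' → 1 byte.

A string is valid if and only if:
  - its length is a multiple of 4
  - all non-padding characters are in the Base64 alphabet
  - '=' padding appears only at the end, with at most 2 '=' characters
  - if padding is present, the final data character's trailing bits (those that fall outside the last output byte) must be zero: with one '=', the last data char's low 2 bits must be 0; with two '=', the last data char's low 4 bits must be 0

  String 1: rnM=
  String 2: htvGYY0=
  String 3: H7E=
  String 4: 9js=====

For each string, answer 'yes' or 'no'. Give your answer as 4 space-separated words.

Answer: yes yes yes no

Derivation:
String 1: 'rnM=' → valid
String 2: 'htvGYY0=' → valid
String 3: 'H7E=' → valid
String 4: '9js=====' → invalid (5 pad chars (max 2))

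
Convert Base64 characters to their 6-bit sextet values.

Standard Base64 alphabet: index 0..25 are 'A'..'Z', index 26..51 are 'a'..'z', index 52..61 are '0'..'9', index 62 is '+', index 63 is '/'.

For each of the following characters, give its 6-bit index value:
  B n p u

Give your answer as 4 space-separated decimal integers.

'B': A..Z range, ord('B') − ord('A') = 1
'n': a..z range, 26 + ord('n') − ord('a') = 39
'p': a..z range, 26 + ord('p') − ord('a') = 41
'u': a..z range, 26 + ord('u') − ord('a') = 46

Answer: 1 39 41 46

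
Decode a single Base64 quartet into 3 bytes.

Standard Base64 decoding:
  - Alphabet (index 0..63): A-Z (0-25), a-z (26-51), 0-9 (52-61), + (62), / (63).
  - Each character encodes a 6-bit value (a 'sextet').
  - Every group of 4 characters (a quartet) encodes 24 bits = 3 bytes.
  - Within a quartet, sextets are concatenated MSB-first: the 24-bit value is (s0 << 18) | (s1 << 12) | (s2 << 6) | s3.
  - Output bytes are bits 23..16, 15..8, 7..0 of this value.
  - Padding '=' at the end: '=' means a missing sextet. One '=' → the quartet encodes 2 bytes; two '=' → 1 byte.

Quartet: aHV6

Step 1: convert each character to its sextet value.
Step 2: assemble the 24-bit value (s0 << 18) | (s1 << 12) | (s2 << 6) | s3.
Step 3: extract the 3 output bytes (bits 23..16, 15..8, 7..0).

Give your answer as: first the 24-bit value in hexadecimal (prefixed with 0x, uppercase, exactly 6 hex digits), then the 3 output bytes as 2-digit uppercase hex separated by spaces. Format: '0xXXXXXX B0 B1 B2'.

Sextets: a=26, H=7, V=21, 6=58
24-bit: (26<<18) | (7<<12) | (21<<6) | 58
      = 0x680000 | 0x007000 | 0x000540 | 0x00003A
      = 0x68757A
Bytes: (v>>16)&0xFF=68, (v>>8)&0xFF=75, v&0xFF=7A

Answer: 0x68757A 68 75 7A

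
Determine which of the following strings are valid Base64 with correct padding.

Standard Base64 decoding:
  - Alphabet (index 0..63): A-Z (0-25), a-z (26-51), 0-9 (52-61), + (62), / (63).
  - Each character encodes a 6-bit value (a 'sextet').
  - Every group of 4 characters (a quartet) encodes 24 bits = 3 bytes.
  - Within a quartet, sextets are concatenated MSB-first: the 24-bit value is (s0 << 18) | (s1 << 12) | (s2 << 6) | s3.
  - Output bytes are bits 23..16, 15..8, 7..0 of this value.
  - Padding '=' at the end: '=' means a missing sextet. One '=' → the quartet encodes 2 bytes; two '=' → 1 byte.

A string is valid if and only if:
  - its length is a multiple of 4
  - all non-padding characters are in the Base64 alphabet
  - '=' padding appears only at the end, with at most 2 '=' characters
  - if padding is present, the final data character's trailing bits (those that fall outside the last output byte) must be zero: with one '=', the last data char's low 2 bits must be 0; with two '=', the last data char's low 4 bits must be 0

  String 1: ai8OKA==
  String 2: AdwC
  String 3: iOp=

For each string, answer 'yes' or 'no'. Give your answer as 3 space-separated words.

String 1: 'ai8OKA==' → valid
String 2: 'AdwC' → valid
String 3: 'iOp=' → invalid (bad trailing bits)

Answer: yes yes no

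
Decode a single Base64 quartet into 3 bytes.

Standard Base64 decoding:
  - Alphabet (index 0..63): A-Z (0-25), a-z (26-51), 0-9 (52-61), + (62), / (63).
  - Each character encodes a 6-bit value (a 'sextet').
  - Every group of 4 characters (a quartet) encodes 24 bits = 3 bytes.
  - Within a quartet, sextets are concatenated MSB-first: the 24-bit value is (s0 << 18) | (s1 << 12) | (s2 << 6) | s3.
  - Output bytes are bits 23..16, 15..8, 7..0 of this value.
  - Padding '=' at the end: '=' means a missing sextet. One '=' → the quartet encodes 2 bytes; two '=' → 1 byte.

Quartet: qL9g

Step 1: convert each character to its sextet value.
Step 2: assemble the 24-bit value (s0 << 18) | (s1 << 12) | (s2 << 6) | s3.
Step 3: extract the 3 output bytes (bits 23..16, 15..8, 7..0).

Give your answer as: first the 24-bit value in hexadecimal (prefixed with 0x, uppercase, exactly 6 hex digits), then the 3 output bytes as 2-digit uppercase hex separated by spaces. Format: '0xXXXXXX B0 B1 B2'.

Sextets: q=42, L=11, 9=61, g=32
24-bit: (42<<18) | (11<<12) | (61<<6) | 32
      = 0xA80000 | 0x00B000 | 0x000F40 | 0x000020
      = 0xA8BF60
Bytes: (v>>16)&0xFF=A8, (v>>8)&0xFF=BF, v&0xFF=60

Answer: 0xA8BF60 A8 BF 60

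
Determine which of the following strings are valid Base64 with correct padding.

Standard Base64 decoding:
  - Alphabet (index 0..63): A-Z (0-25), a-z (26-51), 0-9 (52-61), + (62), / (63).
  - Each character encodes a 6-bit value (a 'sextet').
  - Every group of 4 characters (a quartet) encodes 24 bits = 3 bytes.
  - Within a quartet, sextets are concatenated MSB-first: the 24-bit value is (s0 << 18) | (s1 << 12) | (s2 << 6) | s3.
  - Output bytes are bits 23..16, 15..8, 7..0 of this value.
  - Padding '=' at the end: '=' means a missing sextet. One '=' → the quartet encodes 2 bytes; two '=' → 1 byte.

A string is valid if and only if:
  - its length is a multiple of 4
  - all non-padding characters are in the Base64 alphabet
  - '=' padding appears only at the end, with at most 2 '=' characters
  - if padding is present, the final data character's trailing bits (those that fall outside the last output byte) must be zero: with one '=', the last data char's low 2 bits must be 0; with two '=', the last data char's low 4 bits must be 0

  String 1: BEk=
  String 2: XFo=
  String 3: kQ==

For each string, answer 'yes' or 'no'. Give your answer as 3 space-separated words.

Answer: yes yes yes

Derivation:
String 1: 'BEk=' → valid
String 2: 'XFo=' → valid
String 3: 'kQ==' → valid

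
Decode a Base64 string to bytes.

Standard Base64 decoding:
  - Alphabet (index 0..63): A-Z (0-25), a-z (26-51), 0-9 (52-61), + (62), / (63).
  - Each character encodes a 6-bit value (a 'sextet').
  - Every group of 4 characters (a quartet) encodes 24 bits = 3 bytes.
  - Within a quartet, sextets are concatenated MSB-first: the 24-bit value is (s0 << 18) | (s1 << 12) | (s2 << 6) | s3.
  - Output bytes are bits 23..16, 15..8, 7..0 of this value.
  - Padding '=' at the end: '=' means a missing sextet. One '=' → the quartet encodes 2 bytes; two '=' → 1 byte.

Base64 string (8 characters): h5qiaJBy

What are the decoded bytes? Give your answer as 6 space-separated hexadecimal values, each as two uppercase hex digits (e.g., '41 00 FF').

Answer: 87 9A A2 68 90 72

Derivation:
After char 0 ('h'=33): chars_in_quartet=1 acc=0x21 bytes_emitted=0
After char 1 ('5'=57): chars_in_quartet=2 acc=0x879 bytes_emitted=0
After char 2 ('q'=42): chars_in_quartet=3 acc=0x21E6A bytes_emitted=0
After char 3 ('i'=34): chars_in_quartet=4 acc=0x879AA2 -> emit 87 9A A2, reset; bytes_emitted=3
After char 4 ('a'=26): chars_in_quartet=1 acc=0x1A bytes_emitted=3
After char 5 ('J'=9): chars_in_quartet=2 acc=0x689 bytes_emitted=3
After char 6 ('B'=1): chars_in_quartet=3 acc=0x1A241 bytes_emitted=3
After char 7 ('y'=50): chars_in_quartet=4 acc=0x689072 -> emit 68 90 72, reset; bytes_emitted=6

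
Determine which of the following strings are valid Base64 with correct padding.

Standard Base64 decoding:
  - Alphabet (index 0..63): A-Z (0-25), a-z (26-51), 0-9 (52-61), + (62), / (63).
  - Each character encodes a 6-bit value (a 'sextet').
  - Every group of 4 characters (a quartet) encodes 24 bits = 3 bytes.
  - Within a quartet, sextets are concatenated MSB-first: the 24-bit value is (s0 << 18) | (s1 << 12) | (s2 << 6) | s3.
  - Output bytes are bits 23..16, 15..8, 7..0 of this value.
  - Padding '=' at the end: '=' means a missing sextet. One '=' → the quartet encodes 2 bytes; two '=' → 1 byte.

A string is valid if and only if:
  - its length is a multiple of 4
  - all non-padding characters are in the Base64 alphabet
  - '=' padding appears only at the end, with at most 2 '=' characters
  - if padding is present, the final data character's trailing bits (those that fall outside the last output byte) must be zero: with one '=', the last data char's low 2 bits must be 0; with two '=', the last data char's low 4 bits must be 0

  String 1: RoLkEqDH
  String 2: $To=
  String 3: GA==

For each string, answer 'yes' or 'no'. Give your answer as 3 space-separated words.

String 1: 'RoLkEqDH' → valid
String 2: '$To=' → invalid (bad char(s): ['$'])
String 3: 'GA==' → valid

Answer: yes no yes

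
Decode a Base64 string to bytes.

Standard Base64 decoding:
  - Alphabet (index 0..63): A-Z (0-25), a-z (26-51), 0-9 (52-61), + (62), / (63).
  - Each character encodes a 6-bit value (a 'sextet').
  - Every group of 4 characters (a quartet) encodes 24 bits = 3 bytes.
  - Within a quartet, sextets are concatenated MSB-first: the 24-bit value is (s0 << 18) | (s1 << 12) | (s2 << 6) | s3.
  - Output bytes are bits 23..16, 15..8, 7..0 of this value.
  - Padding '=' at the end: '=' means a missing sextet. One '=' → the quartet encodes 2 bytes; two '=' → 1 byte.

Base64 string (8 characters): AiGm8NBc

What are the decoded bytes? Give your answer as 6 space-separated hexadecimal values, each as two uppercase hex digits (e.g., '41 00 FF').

After char 0 ('A'=0): chars_in_quartet=1 acc=0x0 bytes_emitted=0
After char 1 ('i'=34): chars_in_quartet=2 acc=0x22 bytes_emitted=0
After char 2 ('G'=6): chars_in_quartet=3 acc=0x886 bytes_emitted=0
After char 3 ('m'=38): chars_in_quartet=4 acc=0x221A6 -> emit 02 21 A6, reset; bytes_emitted=3
After char 4 ('8'=60): chars_in_quartet=1 acc=0x3C bytes_emitted=3
After char 5 ('N'=13): chars_in_quartet=2 acc=0xF0D bytes_emitted=3
After char 6 ('B'=1): chars_in_quartet=3 acc=0x3C341 bytes_emitted=3
After char 7 ('c'=28): chars_in_quartet=4 acc=0xF0D05C -> emit F0 D0 5C, reset; bytes_emitted=6

Answer: 02 21 A6 F0 D0 5C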